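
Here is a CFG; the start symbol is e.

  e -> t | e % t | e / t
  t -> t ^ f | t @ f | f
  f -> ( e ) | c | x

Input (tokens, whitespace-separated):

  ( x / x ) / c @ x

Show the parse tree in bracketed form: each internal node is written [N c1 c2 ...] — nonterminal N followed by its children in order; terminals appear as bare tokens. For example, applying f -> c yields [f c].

e
e / t
t / t
f / t
( e ) / t
( e / t ) / t
( t / t ) / t
( f / t ) / t
( x / t ) / t
( x / f ) / t
( x / x ) / t
( x / x ) / t @ f
( x / x ) / f @ f
( x / x ) / c @ f
( x / x ) / c @ x

[e [e [t [f ( [e [e [t [f x]]] / [t [f x]]] )]]] / [t [t [f c]] @ [f x]]]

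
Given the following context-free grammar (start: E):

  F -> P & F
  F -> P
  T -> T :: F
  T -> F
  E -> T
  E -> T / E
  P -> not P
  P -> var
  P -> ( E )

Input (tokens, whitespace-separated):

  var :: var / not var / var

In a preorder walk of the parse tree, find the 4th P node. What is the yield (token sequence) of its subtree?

[E [T [T [F [P var]]] :: [F [P var]]] / [E [T [F [P not [P var]]]] / [E [T [F [P var]]]]]]

var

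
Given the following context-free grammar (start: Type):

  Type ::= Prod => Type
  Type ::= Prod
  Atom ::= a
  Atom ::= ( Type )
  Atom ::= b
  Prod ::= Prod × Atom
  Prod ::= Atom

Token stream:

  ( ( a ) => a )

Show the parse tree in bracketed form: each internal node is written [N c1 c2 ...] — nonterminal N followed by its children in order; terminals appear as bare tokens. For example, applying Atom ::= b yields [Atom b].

[Type [Prod [Atom ( [Type [Prod [Atom ( [Type [Prod [Atom a]]] )]] => [Type [Prod [Atom a]]]] )]]]

Type
Prod
Atom
( Type )
( Prod => Type )
( Atom => Type )
( ( Type ) => Type )
( ( Prod ) => Type )
( ( Atom ) => Type )
( ( a ) => Type )
( ( a ) => Prod )
( ( a ) => Atom )
( ( a ) => a )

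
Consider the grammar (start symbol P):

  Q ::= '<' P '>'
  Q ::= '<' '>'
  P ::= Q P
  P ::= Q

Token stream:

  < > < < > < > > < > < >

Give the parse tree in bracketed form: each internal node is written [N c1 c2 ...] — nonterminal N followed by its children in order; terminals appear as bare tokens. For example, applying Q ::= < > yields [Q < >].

[P [Q < >] [P [Q < [P [Q < >] [P [Q < >]]] >] [P [Q < >] [P [Q < >]]]]]

P
Q P
< > P
< > Q P
< > < P > P
< > < Q P > P
< > < < > P > P
< > < < > Q > P
< > < < > < > > P
< > < < > < > > Q P
< > < < > < > > < > P
< > < < > < > > < > Q
< > < < > < > > < > < >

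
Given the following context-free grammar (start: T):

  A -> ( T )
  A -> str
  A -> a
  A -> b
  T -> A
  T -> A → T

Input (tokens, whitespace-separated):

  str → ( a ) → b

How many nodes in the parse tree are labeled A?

4

[T [A str] → [T [A ( [T [A a]] )] → [T [A b]]]]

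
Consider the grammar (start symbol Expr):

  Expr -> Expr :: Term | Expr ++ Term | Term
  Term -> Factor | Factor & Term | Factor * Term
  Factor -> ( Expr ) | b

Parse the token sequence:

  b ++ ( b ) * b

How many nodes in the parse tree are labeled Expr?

[Expr [Expr [Term [Factor b]]] ++ [Term [Factor ( [Expr [Term [Factor b]]] )] * [Term [Factor b]]]]

3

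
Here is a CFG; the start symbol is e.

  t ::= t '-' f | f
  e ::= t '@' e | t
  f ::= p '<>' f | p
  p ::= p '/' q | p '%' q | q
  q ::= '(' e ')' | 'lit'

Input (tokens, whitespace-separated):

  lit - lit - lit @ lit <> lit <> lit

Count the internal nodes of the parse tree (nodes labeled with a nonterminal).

[e [t [t [t [f [p [q lit]]]] - [f [p [q lit]]]] - [f [p [q lit]]]] @ [e [t [f [p [q lit]] <> [f [p [q lit]] <> [f [p [q lit]]]]]]]]

24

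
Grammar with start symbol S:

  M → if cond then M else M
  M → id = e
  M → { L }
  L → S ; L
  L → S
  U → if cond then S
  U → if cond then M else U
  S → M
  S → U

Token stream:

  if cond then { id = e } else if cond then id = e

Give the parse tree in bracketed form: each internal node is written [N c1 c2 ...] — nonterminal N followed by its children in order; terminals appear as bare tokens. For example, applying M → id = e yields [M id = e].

S
U
if cond then M else U
if cond then { L } else U
if cond then { S } else U
if cond then { M } else U
if cond then { id = e } else U
if cond then { id = e } else if cond then S
if cond then { id = e } else if cond then M
if cond then { id = e } else if cond then id = e

[S [U if cond then [M { [L [S [M id = e]]] }] else [U if cond then [S [M id = e]]]]]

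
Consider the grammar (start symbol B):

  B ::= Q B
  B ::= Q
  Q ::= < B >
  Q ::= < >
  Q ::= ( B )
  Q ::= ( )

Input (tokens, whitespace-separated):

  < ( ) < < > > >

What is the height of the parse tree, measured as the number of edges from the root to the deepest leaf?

7

[B [Q < [B [Q ( )] [B [Q < [B [Q < >]] >]]] >]]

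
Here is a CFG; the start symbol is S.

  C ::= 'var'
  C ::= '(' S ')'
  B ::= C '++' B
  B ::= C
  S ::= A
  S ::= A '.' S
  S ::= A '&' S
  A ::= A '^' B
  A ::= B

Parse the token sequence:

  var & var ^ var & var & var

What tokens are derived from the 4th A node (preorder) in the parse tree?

[S [A [B [C var]]] & [S [A [A [B [C var]]] ^ [B [C var]]] & [S [A [B [C var]]] & [S [A [B [C var]]]]]]]

var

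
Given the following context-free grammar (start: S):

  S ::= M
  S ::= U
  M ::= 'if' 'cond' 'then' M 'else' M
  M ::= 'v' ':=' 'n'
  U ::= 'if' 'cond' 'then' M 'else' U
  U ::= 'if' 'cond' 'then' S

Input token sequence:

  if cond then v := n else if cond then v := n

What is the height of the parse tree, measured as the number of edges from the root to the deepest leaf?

5

[S [U if cond then [M v := n] else [U if cond then [S [M v := n]]]]]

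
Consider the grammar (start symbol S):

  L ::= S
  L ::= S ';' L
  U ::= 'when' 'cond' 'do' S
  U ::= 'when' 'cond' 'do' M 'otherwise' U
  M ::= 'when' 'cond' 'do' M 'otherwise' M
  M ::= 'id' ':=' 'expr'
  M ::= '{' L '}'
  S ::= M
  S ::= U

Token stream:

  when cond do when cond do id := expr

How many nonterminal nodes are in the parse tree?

6

[S [U when cond do [S [U when cond do [S [M id := expr]]]]]]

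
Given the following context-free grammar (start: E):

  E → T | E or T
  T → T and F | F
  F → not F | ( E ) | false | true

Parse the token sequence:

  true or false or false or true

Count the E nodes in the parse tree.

[E [E [E [E [T [F true]]] or [T [F false]]] or [T [F false]]] or [T [F true]]]

4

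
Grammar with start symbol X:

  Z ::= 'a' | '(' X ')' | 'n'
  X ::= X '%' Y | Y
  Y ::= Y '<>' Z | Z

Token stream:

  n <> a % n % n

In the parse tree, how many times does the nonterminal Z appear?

[X [X [X [Y [Y [Z n]] <> [Z a]]] % [Y [Z n]]] % [Y [Z n]]]

4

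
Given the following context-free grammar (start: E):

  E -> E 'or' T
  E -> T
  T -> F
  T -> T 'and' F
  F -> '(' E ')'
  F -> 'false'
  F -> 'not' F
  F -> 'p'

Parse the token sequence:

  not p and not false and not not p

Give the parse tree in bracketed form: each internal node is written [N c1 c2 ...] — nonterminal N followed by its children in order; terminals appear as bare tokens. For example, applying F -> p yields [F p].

E
T
T and F
T and F and F
F and F and F
not F and F and F
not p and F and F
not p and not F and F
not p and not false and F
not p and not false and not F
not p and not false and not not F
not p and not false and not not p

[E [T [T [T [F not [F p]]] and [F not [F false]]] and [F not [F not [F p]]]]]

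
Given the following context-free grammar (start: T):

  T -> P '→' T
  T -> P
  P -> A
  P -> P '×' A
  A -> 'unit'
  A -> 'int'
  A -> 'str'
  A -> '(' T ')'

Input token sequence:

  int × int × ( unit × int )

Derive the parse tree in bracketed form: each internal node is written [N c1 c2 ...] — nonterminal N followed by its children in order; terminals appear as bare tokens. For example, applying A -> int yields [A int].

[T [P [P [P [A int]] × [A int]] × [A ( [T [P [P [A unit]] × [A int]]] )]]]

T
P
P × A
P × A × A
A × A × A
int × A × A
int × int × A
int × int × ( T )
int × int × ( P )
int × int × ( P × A )
int × int × ( A × A )
int × int × ( unit × A )
int × int × ( unit × int )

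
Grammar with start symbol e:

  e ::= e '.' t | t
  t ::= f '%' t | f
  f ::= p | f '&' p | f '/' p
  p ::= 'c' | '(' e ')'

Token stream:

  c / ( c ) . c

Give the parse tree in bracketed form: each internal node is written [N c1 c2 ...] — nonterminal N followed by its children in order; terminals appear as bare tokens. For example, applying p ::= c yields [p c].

[e [e [t [f [f [p c]] / [p ( [e [t [f [p c]]]] )]]]] . [t [f [p c]]]]

e
e . t
t . t
f . t
f / p . t
p / p . t
c / p . t
c / ( e ) . t
c / ( t ) . t
c / ( f ) . t
c / ( p ) . t
c / ( c ) . t
c / ( c ) . f
c / ( c ) . p
c / ( c ) . c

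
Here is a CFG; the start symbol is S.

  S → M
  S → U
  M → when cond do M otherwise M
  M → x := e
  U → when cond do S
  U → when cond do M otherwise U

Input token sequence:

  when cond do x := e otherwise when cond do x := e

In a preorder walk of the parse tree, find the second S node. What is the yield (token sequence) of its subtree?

x := e

[S [U when cond do [M x := e] otherwise [U when cond do [S [M x := e]]]]]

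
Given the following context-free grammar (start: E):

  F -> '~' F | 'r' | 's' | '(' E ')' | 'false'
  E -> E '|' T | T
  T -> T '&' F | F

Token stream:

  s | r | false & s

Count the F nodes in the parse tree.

4

[E [E [E [T [F s]]] | [T [F r]]] | [T [T [F false]] & [F s]]]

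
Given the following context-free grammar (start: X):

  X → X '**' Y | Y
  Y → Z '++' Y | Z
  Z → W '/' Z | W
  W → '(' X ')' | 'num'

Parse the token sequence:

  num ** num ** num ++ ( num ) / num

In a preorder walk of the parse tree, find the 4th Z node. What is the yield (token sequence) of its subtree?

[X [X [X [Y [Z [W num]]]] ** [Y [Z [W num]]]] ** [Y [Z [W num]] ++ [Y [Z [W ( [X [Y [Z [W num]]]] )] / [Z [W num]]]]]]

( num ) / num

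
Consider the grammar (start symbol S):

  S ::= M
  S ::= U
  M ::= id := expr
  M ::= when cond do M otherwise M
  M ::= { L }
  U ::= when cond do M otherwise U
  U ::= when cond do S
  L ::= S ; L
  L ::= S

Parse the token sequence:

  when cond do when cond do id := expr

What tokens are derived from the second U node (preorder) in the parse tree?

when cond do id := expr

[S [U when cond do [S [U when cond do [S [M id := expr]]]]]]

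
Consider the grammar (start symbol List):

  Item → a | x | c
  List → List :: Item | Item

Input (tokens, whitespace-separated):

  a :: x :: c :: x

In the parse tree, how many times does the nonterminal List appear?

4

[List [List [List [List [Item a]] :: [Item x]] :: [Item c]] :: [Item x]]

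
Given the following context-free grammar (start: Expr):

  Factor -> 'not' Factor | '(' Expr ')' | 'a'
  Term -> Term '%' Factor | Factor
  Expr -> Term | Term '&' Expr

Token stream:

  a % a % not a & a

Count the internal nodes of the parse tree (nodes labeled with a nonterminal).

[Expr [Term [Term [Term [Factor a]] % [Factor a]] % [Factor not [Factor a]]] & [Expr [Term [Factor a]]]]

11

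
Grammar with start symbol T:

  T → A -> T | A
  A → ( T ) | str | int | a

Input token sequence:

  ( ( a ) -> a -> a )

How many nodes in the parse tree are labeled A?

5

[T [A ( [T [A ( [T [A a]] )] -> [T [A a] -> [T [A a]]]] )]]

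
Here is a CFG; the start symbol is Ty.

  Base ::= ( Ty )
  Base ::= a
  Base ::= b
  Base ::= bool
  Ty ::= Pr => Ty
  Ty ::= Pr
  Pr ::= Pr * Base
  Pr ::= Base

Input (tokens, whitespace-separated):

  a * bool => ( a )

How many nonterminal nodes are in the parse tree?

11

[Ty [Pr [Pr [Base a]] * [Base bool]] => [Ty [Pr [Base ( [Ty [Pr [Base a]]] )]]]]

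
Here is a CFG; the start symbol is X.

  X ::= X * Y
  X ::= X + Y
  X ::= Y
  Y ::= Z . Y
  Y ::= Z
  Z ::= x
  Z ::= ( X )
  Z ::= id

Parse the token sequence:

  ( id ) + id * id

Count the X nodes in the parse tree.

[X [X [X [Y [Z ( [X [Y [Z id]]] )]]] + [Y [Z id]]] * [Y [Z id]]]

4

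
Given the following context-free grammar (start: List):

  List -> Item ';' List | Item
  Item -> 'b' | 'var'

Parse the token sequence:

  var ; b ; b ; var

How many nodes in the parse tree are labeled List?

4

[List [Item var] ; [List [Item b] ; [List [Item b] ; [List [Item var]]]]]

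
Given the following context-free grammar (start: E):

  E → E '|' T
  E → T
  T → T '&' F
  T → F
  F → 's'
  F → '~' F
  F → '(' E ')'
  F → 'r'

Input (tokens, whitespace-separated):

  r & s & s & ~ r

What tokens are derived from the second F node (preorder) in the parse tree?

[E [T [T [T [T [F r]] & [F s]] & [F s]] & [F ~ [F r]]]]

s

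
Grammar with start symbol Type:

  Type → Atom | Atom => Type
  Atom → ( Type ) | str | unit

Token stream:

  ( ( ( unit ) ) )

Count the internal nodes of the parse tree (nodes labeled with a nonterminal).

8

[Type [Atom ( [Type [Atom ( [Type [Atom ( [Type [Atom unit]] )]] )]] )]]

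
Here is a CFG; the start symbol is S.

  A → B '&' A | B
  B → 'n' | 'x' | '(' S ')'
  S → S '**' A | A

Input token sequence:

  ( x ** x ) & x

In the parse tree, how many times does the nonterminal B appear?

4

[S [A [B ( [S [S [A [B x]]] ** [A [B x]]] )] & [A [B x]]]]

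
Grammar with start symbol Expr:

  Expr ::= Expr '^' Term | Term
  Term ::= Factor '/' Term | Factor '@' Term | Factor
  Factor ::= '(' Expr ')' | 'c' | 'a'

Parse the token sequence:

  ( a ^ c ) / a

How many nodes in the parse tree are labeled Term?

4

[Expr [Term [Factor ( [Expr [Expr [Term [Factor a]]] ^ [Term [Factor c]]] )] / [Term [Factor a]]]]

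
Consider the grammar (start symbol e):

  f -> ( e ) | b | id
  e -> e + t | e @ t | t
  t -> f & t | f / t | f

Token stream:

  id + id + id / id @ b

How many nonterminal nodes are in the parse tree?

[e [e [e [e [t [f id]]] + [t [f id]]] + [t [f id] / [t [f id]]]] @ [t [f b]]]

14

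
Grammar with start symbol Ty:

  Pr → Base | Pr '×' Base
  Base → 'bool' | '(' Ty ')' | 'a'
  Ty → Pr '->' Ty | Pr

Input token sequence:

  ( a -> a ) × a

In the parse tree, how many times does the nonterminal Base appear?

[Ty [Pr [Pr [Base ( [Ty [Pr [Base a]] -> [Ty [Pr [Base a]]]] )]] × [Base a]]]

4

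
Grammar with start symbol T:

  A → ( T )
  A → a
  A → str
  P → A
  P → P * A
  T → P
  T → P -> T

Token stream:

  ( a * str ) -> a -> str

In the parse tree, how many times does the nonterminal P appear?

[T [P [A ( [T [P [P [A a]] * [A str]]] )]] -> [T [P [A a]] -> [T [P [A str]]]]]

5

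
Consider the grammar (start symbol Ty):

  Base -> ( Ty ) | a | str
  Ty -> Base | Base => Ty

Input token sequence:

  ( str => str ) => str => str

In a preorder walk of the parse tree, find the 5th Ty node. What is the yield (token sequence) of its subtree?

[Ty [Base ( [Ty [Base str] => [Ty [Base str]]] )] => [Ty [Base str] => [Ty [Base str]]]]

str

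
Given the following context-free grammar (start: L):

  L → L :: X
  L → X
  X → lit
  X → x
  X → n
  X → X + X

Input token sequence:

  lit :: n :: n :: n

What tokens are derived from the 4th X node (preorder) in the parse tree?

[L [L [L [L [X lit]] :: [X n]] :: [X n]] :: [X n]]

n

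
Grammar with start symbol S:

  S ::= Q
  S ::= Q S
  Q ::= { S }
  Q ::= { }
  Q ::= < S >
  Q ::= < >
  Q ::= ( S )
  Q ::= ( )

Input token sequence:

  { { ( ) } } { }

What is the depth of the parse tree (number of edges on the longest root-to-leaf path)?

6

[S [Q { [S [Q { [S [Q ( )]] }]] }] [S [Q { }]]]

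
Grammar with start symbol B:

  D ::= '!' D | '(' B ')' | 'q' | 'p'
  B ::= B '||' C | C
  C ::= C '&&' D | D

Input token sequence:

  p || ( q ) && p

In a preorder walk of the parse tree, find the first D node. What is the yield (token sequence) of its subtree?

[B [B [C [D p]]] || [C [C [D ( [B [C [D q]]] )]] && [D p]]]

p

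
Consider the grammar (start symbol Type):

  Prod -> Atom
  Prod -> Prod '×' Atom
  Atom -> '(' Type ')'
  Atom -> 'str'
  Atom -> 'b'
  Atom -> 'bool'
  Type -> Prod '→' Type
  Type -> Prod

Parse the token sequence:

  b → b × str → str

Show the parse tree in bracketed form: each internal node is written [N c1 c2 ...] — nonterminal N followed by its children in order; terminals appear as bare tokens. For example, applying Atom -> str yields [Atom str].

Type
Prod → Type
Atom → Type
b → Type
b → Prod → Type
b → Prod × Atom → Type
b → Atom × Atom → Type
b → b × Atom → Type
b → b × str → Type
b → b × str → Prod
b → b × str → Atom
b → b × str → str

[Type [Prod [Atom b]] → [Type [Prod [Prod [Atom b]] × [Atom str]] → [Type [Prod [Atom str]]]]]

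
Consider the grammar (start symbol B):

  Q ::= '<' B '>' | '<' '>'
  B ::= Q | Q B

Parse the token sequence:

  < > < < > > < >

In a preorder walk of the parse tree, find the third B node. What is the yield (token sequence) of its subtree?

< >

[B [Q < >] [B [Q < [B [Q < >]] >] [B [Q < >]]]]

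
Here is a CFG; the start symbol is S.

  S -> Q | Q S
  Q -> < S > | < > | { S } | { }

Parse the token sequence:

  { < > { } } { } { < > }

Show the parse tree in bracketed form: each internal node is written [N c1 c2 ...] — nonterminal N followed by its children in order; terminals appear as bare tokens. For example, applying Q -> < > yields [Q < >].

[S [Q { [S [Q < >] [S [Q { }]]] }] [S [Q { }] [S [Q { [S [Q < >]] }]]]]

S
Q S
{ S } S
{ Q S } S
{ < > S } S
{ < > Q } S
{ < > { } } S
{ < > { } } Q S
{ < > { } } { } S
{ < > { } } { } Q
{ < > { } } { } { S }
{ < > { } } { } { Q }
{ < > { } } { } { < > }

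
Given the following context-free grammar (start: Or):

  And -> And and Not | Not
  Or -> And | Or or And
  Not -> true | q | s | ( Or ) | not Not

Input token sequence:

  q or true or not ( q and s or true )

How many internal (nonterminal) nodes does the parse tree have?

[Or [Or [Or [And [Not q]]] or [And [Not true]]] or [And [Not not [Not ( [Or [Or [And [And [Not q]] and [Not s]]] or [And [Not true]]] )]]]]

18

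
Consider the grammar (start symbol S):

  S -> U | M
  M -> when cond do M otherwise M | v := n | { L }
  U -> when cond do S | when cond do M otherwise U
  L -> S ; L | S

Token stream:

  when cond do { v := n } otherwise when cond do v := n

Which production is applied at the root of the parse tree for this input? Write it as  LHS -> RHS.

[S [U when cond do [M { [L [S [M v := n]]] }] otherwise [U when cond do [S [M v := n]]]]]

S -> U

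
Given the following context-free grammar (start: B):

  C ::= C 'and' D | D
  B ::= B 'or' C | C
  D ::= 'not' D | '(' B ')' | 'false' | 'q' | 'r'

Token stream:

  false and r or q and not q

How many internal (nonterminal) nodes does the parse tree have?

11

[B [B [C [C [D false]] and [D r]]] or [C [C [D q]] and [D not [D q]]]]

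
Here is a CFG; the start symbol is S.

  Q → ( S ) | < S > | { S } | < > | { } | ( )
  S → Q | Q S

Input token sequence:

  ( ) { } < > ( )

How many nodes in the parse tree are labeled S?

[S [Q ( )] [S [Q { }] [S [Q < >] [S [Q ( )]]]]]

4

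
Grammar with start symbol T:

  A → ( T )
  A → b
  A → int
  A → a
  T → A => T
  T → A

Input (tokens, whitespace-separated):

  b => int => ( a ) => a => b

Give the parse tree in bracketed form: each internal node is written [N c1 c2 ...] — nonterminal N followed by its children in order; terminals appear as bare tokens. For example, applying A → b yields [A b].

[T [A b] => [T [A int] => [T [A ( [T [A a]] )] => [T [A a] => [T [A b]]]]]]

T
A => T
b => T
b => A => T
b => int => T
b => int => A => T
b => int => ( T ) => T
b => int => ( A ) => T
b => int => ( a ) => T
b => int => ( a ) => A => T
b => int => ( a ) => a => T
b => int => ( a ) => a => A
b => int => ( a ) => a => b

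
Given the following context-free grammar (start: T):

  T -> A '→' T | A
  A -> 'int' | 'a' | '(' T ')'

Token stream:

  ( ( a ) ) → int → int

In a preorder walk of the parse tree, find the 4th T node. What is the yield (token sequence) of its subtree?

[T [A ( [T [A ( [T [A a]] )]] )] → [T [A int] → [T [A int]]]]

int → int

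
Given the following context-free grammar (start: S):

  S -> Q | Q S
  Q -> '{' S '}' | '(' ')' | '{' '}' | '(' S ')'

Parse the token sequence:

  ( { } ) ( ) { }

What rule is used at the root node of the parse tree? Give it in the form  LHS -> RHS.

[S [Q ( [S [Q { }]] )] [S [Q ( )] [S [Q { }]]]]

S -> Q S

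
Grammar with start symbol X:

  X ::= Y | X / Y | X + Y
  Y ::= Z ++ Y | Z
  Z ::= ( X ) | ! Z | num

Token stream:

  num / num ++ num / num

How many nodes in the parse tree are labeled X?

3

[X [X [X [Y [Z num]]] / [Y [Z num] ++ [Y [Z num]]]] / [Y [Z num]]]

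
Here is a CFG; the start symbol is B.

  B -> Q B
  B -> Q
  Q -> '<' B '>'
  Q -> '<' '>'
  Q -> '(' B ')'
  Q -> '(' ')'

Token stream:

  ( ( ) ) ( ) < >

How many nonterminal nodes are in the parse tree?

[B [Q ( [B [Q ( )]] )] [B [Q ( )] [B [Q < >]]]]

8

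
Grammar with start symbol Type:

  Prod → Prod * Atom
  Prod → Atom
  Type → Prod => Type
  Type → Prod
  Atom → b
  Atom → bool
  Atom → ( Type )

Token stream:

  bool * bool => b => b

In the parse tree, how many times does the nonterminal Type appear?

3

[Type [Prod [Prod [Atom bool]] * [Atom bool]] => [Type [Prod [Atom b]] => [Type [Prod [Atom b]]]]]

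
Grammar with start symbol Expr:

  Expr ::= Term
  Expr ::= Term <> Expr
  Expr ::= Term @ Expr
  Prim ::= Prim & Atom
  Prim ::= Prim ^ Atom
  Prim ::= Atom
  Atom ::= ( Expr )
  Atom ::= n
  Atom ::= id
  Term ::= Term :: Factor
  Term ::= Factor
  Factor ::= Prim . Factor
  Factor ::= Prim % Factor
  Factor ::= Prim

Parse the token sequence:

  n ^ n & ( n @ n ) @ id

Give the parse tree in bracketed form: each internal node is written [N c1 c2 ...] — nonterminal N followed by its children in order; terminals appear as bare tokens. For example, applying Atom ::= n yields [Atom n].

[Expr [Term [Factor [Prim [Prim [Prim [Atom n]] ^ [Atom n]] & [Atom ( [Expr [Term [Factor [Prim [Atom n]]]] @ [Expr [Term [Factor [Prim [Atom n]]]]]] )]]]] @ [Expr [Term [Factor [Prim [Atom id]]]]]]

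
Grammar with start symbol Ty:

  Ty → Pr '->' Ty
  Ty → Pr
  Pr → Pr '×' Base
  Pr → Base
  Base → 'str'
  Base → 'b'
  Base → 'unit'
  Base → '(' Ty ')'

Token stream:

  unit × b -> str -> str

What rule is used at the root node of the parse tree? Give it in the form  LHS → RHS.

Ty → Pr '->' Ty

[Ty [Pr [Pr [Base unit]] × [Base b]] -> [Ty [Pr [Base str]] -> [Ty [Pr [Base str]]]]]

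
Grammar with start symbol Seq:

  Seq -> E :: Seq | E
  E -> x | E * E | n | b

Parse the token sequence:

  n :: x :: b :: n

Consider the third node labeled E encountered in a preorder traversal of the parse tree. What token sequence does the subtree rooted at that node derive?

b

[Seq [E n] :: [Seq [E x] :: [Seq [E b] :: [Seq [E n]]]]]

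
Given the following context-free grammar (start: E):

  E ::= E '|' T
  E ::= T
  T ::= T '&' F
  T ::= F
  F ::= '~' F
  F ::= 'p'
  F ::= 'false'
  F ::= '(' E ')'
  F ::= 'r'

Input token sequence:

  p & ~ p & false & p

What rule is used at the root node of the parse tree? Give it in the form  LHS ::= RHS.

[E [T [T [T [T [F p]] & [F ~ [F p]]] & [F false]] & [F p]]]

E ::= T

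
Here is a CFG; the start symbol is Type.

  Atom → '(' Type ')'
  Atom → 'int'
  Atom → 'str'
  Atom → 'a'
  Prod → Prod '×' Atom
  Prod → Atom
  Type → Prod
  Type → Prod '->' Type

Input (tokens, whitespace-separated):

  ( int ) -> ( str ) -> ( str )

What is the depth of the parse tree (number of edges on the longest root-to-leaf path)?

[Type [Prod [Atom ( [Type [Prod [Atom int]]] )]] -> [Type [Prod [Atom ( [Type [Prod [Atom str]]] )]] -> [Type [Prod [Atom ( [Type [Prod [Atom str]]] )]]]]]

8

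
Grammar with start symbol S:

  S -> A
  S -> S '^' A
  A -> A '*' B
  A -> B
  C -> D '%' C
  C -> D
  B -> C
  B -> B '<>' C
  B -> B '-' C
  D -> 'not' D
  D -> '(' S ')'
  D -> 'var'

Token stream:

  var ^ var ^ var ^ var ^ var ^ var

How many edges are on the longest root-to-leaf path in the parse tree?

[S [S [S [S [S [S [A [B [C [D var]]]]] ^ [A [B [C [D var]]]]] ^ [A [B [C [D var]]]]] ^ [A [B [C [D var]]]]] ^ [A [B [C [D var]]]]] ^ [A [B [C [D var]]]]]

10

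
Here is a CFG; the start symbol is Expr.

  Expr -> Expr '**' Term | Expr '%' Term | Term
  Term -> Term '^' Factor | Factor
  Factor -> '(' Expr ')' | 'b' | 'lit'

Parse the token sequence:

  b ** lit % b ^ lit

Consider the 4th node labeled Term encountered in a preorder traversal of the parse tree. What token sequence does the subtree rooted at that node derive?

[Expr [Expr [Expr [Term [Factor b]]] ** [Term [Factor lit]]] % [Term [Term [Factor b]] ^ [Factor lit]]]

b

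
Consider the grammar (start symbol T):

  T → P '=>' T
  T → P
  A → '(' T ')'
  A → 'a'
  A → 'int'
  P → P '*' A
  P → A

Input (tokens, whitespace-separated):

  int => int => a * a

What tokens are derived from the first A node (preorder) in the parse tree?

int

[T [P [A int]] => [T [P [A int]] => [T [P [P [A a]] * [A a]]]]]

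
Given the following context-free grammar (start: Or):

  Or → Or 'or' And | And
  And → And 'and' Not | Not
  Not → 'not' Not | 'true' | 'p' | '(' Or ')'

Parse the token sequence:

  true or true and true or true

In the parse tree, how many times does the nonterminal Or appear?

3

[Or [Or [Or [And [Not true]]] or [And [And [Not true]] and [Not true]]] or [And [Not true]]]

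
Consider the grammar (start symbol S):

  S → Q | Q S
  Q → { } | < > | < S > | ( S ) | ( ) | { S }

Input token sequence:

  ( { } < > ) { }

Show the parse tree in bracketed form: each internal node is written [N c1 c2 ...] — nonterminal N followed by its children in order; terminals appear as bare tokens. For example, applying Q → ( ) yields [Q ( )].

[S [Q ( [S [Q { }] [S [Q < >]]] )] [S [Q { }]]]

S
Q S
( S ) S
( Q S ) S
( { } S ) S
( { } Q ) S
( { } < > ) S
( { } < > ) Q
( { } < > ) { }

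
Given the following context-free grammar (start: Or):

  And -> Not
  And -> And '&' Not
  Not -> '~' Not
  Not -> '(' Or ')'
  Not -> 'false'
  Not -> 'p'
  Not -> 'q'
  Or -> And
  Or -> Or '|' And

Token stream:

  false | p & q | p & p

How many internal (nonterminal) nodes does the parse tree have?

[Or [Or [Or [And [Not false]]] | [And [And [Not p]] & [Not q]]] | [And [And [Not p]] & [Not p]]]

13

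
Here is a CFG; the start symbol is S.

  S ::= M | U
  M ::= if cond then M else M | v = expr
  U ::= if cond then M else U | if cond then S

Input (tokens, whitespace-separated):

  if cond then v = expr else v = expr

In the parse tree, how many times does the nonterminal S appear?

[S [M if cond then [M v = expr] else [M v = expr]]]

1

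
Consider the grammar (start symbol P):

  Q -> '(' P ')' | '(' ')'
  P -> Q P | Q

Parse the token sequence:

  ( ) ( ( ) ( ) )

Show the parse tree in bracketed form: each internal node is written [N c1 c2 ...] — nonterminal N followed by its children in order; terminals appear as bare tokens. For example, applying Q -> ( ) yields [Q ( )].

[P [Q ( )] [P [Q ( [P [Q ( )] [P [Q ( )]]] )]]]

P
Q P
( ) P
( ) Q
( ) ( P )
( ) ( Q P )
( ) ( ( ) P )
( ) ( ( ) Q )
( ) ( ( ) ( ) )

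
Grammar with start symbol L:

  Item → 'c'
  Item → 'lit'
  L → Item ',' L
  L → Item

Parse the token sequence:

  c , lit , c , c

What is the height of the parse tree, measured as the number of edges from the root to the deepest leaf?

5

[L [Item c] , [L [Item lit] , [L [Item c] , [L [Item c]]]]]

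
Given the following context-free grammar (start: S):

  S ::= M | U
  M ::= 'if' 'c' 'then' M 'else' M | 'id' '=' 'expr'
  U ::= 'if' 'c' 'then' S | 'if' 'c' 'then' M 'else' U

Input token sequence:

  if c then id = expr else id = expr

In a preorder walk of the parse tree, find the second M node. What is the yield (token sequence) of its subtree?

id = expr

[S [M if c then [M id = expr] else [M id = expr]]]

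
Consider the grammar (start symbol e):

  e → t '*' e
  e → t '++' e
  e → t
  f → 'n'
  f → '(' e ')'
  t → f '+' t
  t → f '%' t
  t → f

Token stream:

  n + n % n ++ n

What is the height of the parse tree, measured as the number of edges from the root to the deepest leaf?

5

[e [t [f n] + [t [f n] % [t [f n]]]] ++ [e [t [f n]]]]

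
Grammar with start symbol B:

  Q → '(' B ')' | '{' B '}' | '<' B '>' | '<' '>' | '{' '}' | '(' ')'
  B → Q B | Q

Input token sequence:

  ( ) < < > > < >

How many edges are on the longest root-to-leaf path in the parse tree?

5

[B [Q ( )] [B [Q < [B [Q < >]] >] [B [Q < >]]]]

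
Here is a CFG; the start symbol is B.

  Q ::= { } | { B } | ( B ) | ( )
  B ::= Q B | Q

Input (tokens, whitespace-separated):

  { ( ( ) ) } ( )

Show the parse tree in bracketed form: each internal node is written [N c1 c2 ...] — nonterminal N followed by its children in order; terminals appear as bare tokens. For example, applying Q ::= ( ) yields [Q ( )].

[B [Q { [B [Q ( [B [Q ( )]] )]] }] [B [Q ( )]]]

B
Q B
{ B } B
{ Q } B
{ ( B ) } B
{ ( Q ) } B
{ ( ( ) ) } B
{ ( ( ) ) } Q
{ ( ( ) ) } ( )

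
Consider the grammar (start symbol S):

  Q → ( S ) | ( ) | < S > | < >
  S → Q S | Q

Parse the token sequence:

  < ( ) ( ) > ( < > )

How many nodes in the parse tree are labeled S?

5

[S [Q < [S [Q ( )] [S [Q ( )]]] >] [S [Q ( [S [Q < >]] )]]]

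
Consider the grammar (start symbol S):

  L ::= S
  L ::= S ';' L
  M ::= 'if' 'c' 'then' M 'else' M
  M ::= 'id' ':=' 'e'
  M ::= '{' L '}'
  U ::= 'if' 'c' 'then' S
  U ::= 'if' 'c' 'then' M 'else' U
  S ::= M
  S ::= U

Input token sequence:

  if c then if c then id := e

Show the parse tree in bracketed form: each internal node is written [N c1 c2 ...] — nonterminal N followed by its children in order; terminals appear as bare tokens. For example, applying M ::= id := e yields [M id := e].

S
U
if c then S
if c then U
if c then if c then S
if c then if c then M
if c then if c then id := e

[S [U if c then [S [U if c then [S [M id := e]]]]]]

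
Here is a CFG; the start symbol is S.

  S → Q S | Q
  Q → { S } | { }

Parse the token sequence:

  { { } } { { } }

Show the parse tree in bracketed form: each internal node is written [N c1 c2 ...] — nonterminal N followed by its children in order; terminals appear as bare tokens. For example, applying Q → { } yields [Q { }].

[S [Q { [S [Q { }]] }] [S [Q { [S [Q { }]] }]]]

S
Q S
{ S } S
{ Q } S
{ { } } S
{ { } } Q
{ { } } { S }
{ { } } { Q }
{ { } } { { } }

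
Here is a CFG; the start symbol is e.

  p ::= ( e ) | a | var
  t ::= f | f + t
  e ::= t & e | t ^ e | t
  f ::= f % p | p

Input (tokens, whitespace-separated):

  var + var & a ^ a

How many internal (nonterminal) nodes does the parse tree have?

[e [t [f [p var]] + [t [f [p var]]]] & [e [t [f [p a]]] ^ [e [t [f [p a]]]]]]

15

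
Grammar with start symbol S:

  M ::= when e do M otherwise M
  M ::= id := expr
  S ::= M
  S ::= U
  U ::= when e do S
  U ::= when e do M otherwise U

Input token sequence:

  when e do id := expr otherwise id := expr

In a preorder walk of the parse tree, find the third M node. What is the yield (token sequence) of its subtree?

id := expr

[S [M when e do [M id := expr] otherwise [M id := expr]]]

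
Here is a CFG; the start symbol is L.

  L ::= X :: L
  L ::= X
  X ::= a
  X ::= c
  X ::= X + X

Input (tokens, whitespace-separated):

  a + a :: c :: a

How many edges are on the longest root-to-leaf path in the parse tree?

[L [X [X a] + [X a]] :: [L [X c] :: [L [X a]]]]

4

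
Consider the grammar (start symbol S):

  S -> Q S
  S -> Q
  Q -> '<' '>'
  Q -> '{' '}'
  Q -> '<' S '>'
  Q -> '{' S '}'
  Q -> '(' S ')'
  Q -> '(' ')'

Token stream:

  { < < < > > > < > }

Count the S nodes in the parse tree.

[S [Q { [S [Q < [S [Q < [S [Q < >]] >]] >] [S [Q < >]]] }]]

5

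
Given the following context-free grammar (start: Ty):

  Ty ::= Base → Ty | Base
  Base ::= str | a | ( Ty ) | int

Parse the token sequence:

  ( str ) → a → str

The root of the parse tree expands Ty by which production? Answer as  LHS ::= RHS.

Ty ::= Base → Ty

[Ty [Base ( [Ty [Base str]] )] → [Ty [Base a] → [Ty [Base str]]]]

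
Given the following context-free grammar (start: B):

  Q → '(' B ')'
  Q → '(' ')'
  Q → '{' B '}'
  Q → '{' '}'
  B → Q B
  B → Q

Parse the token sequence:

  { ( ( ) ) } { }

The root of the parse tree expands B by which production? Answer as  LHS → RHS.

B → Q B

[B [Q { [B [Q ( [B [Q ( )]] )]] }] [B [Q { }]]]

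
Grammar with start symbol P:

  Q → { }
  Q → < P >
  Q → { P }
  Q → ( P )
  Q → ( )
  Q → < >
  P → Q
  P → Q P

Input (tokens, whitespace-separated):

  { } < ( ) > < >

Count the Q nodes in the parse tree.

4

[P [Q { }] [P [Q < [P [Q ( )]] >] [P [Q < >]]]]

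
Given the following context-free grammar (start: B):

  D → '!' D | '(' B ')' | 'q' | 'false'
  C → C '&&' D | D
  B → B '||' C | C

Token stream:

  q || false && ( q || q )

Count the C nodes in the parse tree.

[B [B [C [D q]]] || [C [C [D false]] && [D ( [B [B [C [D q]]] || [C [D q]]] )]]]

5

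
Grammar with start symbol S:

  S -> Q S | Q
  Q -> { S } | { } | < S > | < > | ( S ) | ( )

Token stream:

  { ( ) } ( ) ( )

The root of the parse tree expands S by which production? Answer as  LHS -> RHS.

S -> Q S

[S [Q { [S [Q ( )]] }] [S [Q ( )] [S [Q ( )]]]]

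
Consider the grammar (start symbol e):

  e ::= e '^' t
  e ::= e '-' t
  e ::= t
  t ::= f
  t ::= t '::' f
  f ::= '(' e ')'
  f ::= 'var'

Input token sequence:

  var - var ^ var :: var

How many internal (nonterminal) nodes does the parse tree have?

[e [e [e [t [f var]]] - [t [f var]]] ^ [t [t [f var]] :: [f var]]]

11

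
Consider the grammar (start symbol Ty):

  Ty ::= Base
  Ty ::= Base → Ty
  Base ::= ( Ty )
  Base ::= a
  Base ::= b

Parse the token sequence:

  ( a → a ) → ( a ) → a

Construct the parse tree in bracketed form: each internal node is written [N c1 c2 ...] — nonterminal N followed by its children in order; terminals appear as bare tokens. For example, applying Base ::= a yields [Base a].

Ty
Base → Ty
( Ty ) → Ty
( Base → Ty ) → Ty
( a → Ty ) → Ty
( a → Base ) → Ty
( a → a ) → Ty
( a → a ) → Base → Ty
( a → a ) → ( Ty ) → Ty
( a → a ) → ( Base ) → Ty
( a → a ) → ( a ) → Ty
( a → a ) → ( a ) → Base
( a → a ) → ( a ) → a

[Ty [Base ( [Ty [Base a] → [Ty [Base a]]] )] → [Ty [Base ( [Ty [Base a]] )] → [Ty [Base a]]]]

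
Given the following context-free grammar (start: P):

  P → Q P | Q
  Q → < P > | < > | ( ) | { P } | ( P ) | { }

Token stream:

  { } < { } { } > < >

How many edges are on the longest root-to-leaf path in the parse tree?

[P [Q { }] [P [Q < [P [Q { }] [P [Q { }]]] >] [P [Q < >]]]]

6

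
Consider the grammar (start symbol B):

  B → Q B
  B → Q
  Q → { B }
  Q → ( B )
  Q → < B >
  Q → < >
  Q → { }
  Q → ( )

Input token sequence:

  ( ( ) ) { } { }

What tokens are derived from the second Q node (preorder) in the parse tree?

[B [Q ( [B [Q ( )]] )] [B [Q { }] [B [Q { }]]]]

( )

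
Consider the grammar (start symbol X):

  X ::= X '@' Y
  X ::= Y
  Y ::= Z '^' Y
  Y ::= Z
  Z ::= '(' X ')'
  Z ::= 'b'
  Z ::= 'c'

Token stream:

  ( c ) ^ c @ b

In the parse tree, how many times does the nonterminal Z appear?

4

[X [X [Y [Z ( [X [Y [Z c]]] )] ^ [Y [Z c]]]] @ [Y [Z b]]]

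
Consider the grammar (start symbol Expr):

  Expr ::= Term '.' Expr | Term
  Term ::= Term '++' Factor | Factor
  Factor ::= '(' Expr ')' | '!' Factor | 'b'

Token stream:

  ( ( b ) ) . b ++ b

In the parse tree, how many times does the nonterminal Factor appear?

5

[Expr [Term [Factor ( [Expr [Term [Factor ( [Expr [Term [Factor b]]] )]]] )]] . [Expr [Term [Term [Factor b]] ++ [Factor b]]]]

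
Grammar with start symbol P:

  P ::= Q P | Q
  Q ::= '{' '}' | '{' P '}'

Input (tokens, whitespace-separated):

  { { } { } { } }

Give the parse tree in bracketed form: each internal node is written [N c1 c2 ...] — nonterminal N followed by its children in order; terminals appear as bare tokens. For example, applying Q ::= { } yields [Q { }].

P
Q
{ P }
{ Q P }
{ { } P }
{ { } Q P }
{ { } { } P }
{ { } { } Q }
{ { } { } { } }

[P [Q { [P [Q { }] [P [Q { }] [P [Q { }]]]] }]]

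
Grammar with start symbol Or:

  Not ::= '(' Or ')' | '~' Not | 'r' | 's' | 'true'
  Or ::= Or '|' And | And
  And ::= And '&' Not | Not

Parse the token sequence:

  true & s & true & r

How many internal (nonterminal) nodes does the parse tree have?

[Or [And [And [And [And [Not true]] & [Not s]] & [Not true]] & [Not r]]]

9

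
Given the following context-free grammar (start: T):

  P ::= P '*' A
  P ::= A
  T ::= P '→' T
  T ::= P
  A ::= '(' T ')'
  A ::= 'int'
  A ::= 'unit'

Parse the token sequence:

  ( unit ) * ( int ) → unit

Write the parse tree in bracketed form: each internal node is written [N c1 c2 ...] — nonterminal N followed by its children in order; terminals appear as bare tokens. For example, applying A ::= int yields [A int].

T
P → T
P * A → T
A * A → T
( T ) * A → T
( P ) * A → T
( A ) * A → T
( unit ) * A → T
( unit ) * ( T ) → T
( unit ) * ( P ) → T
( unit ) * ( A ) → T
( unit ) * ( int ) → T
( unit ) * ( int ) → P
( unit ) * ( int ) → A
( unit ) * ( int ) → unit

[T [P [P [A ( [T [P [A unit]]] )]] * [A ( [T [P [A int]]] )]] → [T [P [A unit]]]]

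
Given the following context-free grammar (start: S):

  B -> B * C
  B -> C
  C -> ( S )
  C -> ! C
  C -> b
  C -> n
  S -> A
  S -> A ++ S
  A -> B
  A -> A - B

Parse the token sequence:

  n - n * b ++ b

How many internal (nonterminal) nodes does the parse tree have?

[S [A [A [B [C n]]] - [B [B [C n]] * [C b]]] ++ [S [A [B [C b]]]]]

13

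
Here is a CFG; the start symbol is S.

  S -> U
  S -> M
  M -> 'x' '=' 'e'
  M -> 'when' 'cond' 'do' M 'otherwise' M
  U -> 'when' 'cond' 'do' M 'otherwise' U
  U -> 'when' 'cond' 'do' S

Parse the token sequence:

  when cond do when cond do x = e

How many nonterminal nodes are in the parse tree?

[S [U when cond do [S [U when cond do [S [M x = e]]]]]]

6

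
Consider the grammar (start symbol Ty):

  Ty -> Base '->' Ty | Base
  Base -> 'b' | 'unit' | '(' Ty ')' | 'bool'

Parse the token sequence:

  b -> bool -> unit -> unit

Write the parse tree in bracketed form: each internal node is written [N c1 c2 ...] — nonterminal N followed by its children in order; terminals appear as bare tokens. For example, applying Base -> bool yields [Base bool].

Ty
Base -> Ty
b -> Ty
b -> Base -> Ty
b -> bool -> Ty
b -> bool -> Base -> Ty
b -> bool -> unit -> Ty
b -> bool -> unit -> Base
b -> bool -> unit -> unit

[Ty [Base b] -> [Ty [Base bool] -> [Ty [Base unit] -> [Ty [Base unit]]]]]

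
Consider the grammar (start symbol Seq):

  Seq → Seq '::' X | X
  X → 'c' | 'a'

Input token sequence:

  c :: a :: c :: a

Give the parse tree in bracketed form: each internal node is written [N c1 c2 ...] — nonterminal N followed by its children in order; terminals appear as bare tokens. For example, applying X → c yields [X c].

[Seq [Seq [Seq [Seq [X c]] :: [X a]] :: [X c]] :: [X a]]

Seq
Seq :: X
Seq :: X :: X
Seq :: X :: X :: X
X :: X :: X :: X
c :: X :: X :: X
c :: a :: X :: X
c :: a :: c :: X
c :: a :: c :: a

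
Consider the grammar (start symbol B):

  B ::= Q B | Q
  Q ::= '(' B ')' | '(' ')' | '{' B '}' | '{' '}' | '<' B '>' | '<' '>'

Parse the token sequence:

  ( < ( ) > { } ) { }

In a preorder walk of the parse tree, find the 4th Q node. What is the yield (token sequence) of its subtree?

[B [Q ( [B [Q < [B [Q ( )]] >] [B [Q { }]]] )] [B [Q { }]]]

{ }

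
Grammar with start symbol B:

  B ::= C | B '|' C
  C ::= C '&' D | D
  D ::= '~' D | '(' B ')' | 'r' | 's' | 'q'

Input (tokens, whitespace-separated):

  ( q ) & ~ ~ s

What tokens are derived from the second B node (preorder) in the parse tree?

q

[B [C [C [D ( [B [C [D q]]] )]] & [D ~ [D ~ [D s]]]]]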